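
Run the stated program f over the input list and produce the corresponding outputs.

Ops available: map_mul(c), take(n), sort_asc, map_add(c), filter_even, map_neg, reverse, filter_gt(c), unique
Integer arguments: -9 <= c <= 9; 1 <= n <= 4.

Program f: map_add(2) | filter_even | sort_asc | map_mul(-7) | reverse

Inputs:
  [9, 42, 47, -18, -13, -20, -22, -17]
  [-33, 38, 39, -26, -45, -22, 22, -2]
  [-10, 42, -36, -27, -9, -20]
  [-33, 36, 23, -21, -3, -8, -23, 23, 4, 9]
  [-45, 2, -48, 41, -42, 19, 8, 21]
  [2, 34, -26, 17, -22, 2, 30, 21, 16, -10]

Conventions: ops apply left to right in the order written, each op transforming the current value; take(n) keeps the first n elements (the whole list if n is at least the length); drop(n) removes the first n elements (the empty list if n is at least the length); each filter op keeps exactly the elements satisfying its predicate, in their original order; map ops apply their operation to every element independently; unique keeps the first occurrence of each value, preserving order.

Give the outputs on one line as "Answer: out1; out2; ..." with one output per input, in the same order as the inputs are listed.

Execution, op by op:
  [9, 42, 47, -18, -13, -20, -22, -17] -> [11, 44, 49, -16, -11, -18, -20, -15] -> [44, -16, -18, -20] -> [-20, -18, -16, 44] -> [140, 126, 112, -308] -> [-308, 112, 126, 140]
  [-33, 38, 39, -26, -45, -22, 22, -2] -> [-31, 40, 41, -24, -43, -20, 24, 0] -> [40, -24, -20, 24, 0] -> [-24, -20, 0, 24, 40] -> [168, 140, 0, -168, -280] -> [-280, -168, 0, 140, 168]
  [-10, 42, -36, -27, -9, -20] -> [-8, 44, -34, -25, -7, -18] -> [-8, 44, -34, -18] -> [-34, -18, -8, 44] -> [238, 126, 56, -308] -> [-308, 56, 126, 238]
  [-33, 36, 23, -21, -3, -8, -23, 23, 4, 9] -> [-31, 38, 25, -19, -1, -6, -21, 25, 6, 11] -> [38, -6, 6] -> [-6, 6, 38] -> [42, -42, -266] -> [-266, -42, 42]
  [-45, 2, -48, 41, -42, 19, 8, 21] -> [-43, 4, -46, 43, -40, 21, 10, 23] -> [4, -46, -40, 10] -> [-46, -40, 4, 10] -> [322, 280, -28, -70] -> [-70, -28, 280, 322]
  [2, 34, -26, 17, -22, 2, 30, 21, 16, -10] -> [4, 36, -24, 19, -20, 4, 32, 23, 18, -8] -> [4, 36, -24, -20, 4, 32, 18, -8] -> [-24, -20, -8, 4, 4, 18, 32, 36] -> [168, 140, 56, -28, -28, -126, -224, -252] -> [-252, -224, -126, -28, -28, 56, 140, 168]

[-308, 112, 126, 140]; [-280, -168, 0, 140, 168]; [-308, 56, 126, 238]; [-266, -42, 42]; [-70, -28, 280, 322]; [-252, -224, -126, -28, -28, 56, 140, 168]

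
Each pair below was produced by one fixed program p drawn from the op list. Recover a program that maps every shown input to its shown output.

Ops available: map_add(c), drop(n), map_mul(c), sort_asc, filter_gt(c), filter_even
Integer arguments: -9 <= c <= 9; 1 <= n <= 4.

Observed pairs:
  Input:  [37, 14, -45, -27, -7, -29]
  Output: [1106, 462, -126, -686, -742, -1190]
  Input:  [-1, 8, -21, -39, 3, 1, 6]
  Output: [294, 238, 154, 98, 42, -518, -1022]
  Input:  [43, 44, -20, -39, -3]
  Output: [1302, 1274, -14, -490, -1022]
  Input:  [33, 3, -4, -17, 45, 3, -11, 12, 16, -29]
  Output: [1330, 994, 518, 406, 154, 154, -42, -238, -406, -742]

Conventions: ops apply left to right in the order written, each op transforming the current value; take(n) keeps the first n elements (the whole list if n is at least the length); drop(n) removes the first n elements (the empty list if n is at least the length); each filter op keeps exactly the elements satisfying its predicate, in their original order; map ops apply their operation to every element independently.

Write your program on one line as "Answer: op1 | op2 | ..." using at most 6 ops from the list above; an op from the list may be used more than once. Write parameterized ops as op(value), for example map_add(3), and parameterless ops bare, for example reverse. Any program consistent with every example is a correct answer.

map_mul(-2) | map_add(-5) | map_mul(7) | sort_asc | map_mul(-2)

Check, running the answer program on each example:
  [37, 14, -45, -27, -7, -29] -> [-74, -28, 90, 54, 14, 58] -> [-79, -33, 85, 49, 9, 53] -> [-553, -231, 595, 343, 63, 371] -> [-553, -231, 63, 343, 371, 595] -> [1106, 462, -126, -686, -742, -1190]
  [-1, 8, -21, -39, 3, 1, 6] -> [2, -16, 42, 78, -6, -2, -12] -> [-3, -21, 37, 73, -11, -7, -17] -> [-21, -147, 259, 511, -77, -49, -119] -> [-147, -119, -77, -49, -21, 259, 511] -> [294, 238, 154, 98, 42, -518, -1022]
  [43, 44, -20, -39, -3] -> [-86, -88, 40, 78, 6] -> [-91, -93, 35, 73, 1] -> [-637, -651, 245, 511, 7] -> [-651, -637, 7, 245, 511] -> [1302, 1274, -14, -490, -1022]
  [33, 3, -4, -17, 45, 3, -11, 12, 16, -29] -> [-66, -6, 8, 34, -90, -6, 22, -24, -32, 58] -> [-71, -11, 3, 29, -95, -11, 17, -29, -37, 53] -> [-497, -77, 21, 203, -665, -77, 119, -203, -259, 371] -> [-665, -497, -259, -203, -77, -77, 21, 119, 203, 371] -> [1330, 994, 518, 406, 154, 154, -42, -238, -406, -742]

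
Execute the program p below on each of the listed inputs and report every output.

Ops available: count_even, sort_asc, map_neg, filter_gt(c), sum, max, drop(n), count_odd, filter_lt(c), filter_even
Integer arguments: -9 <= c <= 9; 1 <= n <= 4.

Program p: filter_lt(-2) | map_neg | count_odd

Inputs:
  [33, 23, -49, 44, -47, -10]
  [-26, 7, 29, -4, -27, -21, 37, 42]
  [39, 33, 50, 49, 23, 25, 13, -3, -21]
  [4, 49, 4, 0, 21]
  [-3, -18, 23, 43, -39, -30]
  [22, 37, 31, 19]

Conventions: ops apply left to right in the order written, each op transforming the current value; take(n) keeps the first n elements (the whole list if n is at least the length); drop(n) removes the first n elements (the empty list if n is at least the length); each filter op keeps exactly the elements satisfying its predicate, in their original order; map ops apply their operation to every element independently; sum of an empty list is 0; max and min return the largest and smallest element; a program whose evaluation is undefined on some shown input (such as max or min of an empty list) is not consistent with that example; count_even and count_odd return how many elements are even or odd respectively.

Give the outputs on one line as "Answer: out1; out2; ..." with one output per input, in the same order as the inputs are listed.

2; 2; 2; 0; 2; 0

Execution, op by op:
  [33, 23, -49, 44, -47, -10] -> [-49, -47, -10] -> [49, 47, 10] -> 2
  [-26, 7, 29, -4, -27, -21, 37, 42] -> [-26, -4, -27, -21] -> [26, 4, 27, 21] -> 2
  [39, 33, 50, 49, 23, 25, 13, -3, -21] -> [-3, -21] -> [3, 21] -> 2
  [4, 49, 4, 0, 21] -> [] -> [] -> 0
  [-3, -18, 23, 43, -39, -30] -> [-3, -18, -39, -30] -> [3, 18, 39, 30] -> 2
  [22, 37, 31, 19] -> [] -> [] -> 0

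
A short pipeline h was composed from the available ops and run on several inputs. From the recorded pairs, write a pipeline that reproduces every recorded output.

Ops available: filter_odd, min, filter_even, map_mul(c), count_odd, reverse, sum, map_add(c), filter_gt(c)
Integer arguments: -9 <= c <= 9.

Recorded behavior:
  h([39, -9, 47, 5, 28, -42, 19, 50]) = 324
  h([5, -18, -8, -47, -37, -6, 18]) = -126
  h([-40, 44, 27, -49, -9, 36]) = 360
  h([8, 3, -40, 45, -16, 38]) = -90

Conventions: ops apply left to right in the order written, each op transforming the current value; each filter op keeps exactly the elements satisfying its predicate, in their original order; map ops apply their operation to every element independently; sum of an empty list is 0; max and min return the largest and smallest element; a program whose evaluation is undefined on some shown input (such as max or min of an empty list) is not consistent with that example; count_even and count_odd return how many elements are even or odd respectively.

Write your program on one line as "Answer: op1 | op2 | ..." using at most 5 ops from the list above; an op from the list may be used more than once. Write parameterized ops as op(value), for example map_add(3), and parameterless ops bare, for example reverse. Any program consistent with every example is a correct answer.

map_mul(-1) | filter_even | map_mul(-9) | sum

Check, running the answer program on each example:
  [39, -9, 47, 5, 28, -42, 19, 50] -> [-39, 9, -47, -5, -28, 42, -19, -50] -> [-28, 42, -50] -> [252, -378, 450] -> 324
  [5, -18, -8, -47, -37, -6, 18] -> [-5, 18, 8, 47, 37, 6, -18] -> [18, 8, 6, -18] -> [-162, -72, -54, 162] -> -126
  [-40, 44, 27, -49, -9, 36] -> [40, -44, -27, 49, 9, -36] -> [40, -44, -36] -> [-360, 396, 324] -> 360
  [8, 3, -40, 45, -16, 38] -> [-8, -3, 40, -45, 16, -38] -> [-8, 40, 16, -38] -> [72, -360, -144, 342] -> -90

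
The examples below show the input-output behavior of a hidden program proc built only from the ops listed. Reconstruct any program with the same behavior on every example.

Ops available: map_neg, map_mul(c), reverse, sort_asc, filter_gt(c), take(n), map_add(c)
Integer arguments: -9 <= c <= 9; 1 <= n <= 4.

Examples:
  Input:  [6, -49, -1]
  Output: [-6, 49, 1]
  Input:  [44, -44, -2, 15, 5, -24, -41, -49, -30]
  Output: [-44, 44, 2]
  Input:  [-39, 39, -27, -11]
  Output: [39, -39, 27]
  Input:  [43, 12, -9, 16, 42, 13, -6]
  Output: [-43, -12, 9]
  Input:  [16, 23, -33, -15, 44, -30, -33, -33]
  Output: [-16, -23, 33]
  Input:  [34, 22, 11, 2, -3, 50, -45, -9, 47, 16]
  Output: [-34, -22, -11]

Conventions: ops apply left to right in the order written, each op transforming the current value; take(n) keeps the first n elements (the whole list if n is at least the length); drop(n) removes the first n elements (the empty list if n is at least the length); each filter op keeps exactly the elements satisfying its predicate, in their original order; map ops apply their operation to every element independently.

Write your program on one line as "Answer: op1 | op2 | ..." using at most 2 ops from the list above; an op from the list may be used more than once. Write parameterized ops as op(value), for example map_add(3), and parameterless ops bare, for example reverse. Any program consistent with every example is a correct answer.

map_neg | take(3)

Check, running the answer program on each example:
  [6, -49, -1] -> [-6, 49, 1] -> [-6, 49, 1]
  [44, -44, -2, 15, 5, -24, -41, -49, -30] -> [-44, 44, 2, -15, -5, 24, 41, 49, 30] -> [-44, 44, 2]
  [-39, 39, -27, -11] -> [39, -39, 27, 11] -> [39, -39, 27]
  [43, 12, -9, 16, 42, 13, -6] -> [-43, -12, 9, -16, -42, -13, 6] -> [-43, -12, 9]
  [16, 23, -33, -15, 44, -30, -33, -33] -> [-16, -23, 33, 15, -44, 30, 33, 33] -> [-16, -23, 33]
  [34, 22, 11, 2, -3, 50, -45, -9, 47, 16] -> [-34, -22, -11, -2, 3, -50, 45, 9, -47, -16] -> [-34, -22, -11]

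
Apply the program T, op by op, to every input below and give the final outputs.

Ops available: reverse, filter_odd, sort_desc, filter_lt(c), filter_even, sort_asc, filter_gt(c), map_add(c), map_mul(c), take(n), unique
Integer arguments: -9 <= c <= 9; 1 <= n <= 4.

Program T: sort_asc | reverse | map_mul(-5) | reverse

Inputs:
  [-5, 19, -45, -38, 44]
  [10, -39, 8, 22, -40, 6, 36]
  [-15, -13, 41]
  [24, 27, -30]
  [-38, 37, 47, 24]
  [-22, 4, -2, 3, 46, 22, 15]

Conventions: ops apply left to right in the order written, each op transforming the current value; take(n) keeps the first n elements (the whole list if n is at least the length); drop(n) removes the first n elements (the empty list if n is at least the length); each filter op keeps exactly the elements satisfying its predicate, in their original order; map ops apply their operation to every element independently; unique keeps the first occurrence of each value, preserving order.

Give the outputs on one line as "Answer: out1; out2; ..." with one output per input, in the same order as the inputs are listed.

[225, 190, 25, -95, -220]; [200, 195, -30, -40, -50, -110, -180]; [75, 65, -205]; [150, -120, -135]; [190, -120, -185, -235]; [110, 10, -15, -20, -75, -110, -230]

Execution, op by op:
  [-5, 19, -45, -38, 44] -> [-45, -38, -5, 19, 44] -> [44, 19, -5, -38, -45] -> [-220, -95, 25, 190, 225] -> [225, 190, 25, -95, -220]
  [10, -39, 8, 22, -40, 6, 36] -> [-40, -39, 6, 8, 10, 22, 36] -> [36, 22, 10, 8, 6, -39, -40] -> [-180, -110, -50, -40, -30, 195, 200] -> [200, 195, -30, -40, -50, -110, -180]
  [-15, -13, 41] -> [-15, -13, 41] -> [41, -13, -15] -> [-205, 65, 75] -> [75, 65, -205]
  [24, 27, -30] -> [-30, 24, 27] -> [27, 24, -30] -> [-135, -120, 150] -> [150, -120, -135]
  [-38, 37, 47, 24] -> [-38, 24, 37, 47] -> [47, 37, 24, -38] -> [-235, -185, -120, 190] -> [190, -120, -185, -235]
  [-22, 4, -2, 3, 46, 22, 15] -> [-22, -2, 3, 4, 15, 22, 46] -> [46, 22, 15, 4, 3, -2, -22] -> [-230, -110, -75, -20, -15, 10, 110] -> [110, 10, -15, -20, -75, -110, -230]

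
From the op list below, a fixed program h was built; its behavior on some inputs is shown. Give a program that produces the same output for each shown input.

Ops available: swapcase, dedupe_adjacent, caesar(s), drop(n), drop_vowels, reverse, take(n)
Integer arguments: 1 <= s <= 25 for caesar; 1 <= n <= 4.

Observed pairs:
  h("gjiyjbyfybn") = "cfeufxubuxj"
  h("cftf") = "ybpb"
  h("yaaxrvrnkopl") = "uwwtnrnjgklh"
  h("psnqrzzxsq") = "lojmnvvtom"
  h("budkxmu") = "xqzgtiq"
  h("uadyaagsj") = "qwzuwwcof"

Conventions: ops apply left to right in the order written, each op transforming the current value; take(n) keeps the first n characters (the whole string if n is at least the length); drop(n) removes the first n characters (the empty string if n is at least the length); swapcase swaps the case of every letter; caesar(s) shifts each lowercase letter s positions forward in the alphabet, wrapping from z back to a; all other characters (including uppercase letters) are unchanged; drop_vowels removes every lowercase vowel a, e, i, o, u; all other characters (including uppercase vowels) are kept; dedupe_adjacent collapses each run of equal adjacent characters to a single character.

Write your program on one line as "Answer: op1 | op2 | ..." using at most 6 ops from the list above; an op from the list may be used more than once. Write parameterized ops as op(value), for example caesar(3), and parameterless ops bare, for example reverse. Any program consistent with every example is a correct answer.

reverse | caesar(20) | caesar(16) | caesar(12) | reverse

Check, running the answer program on each example:
  "gjiyjbyfybn" -> "nbyfybjyijg" -> "hvszsvdscda" -> "xlipiltistq" -> "jxubuxfuefc" -> "cfeufxubuxj"
  "cftf" -> "ftfc" -> "znzw" -> "pdpm" -> "bpby" -> "ybpb"
  "yaaxrvrnkopl" -> "lpoknrvrxaay" -> "fjiehlplruus" -> "vzyuxbfbhkki" -> "hlkgjnrntwwu" -> "uwwtnrnjgklh"
  "psnqrzzxsq" -> "qsxzzrqnsp" -> "kmrttlkhmj" -> "achjjbaxcz" -> "motvvnmjol" -> "lojmnvvtom"
  "budkxmu" -> "umxkdub" -> "ogrexov" -> "ewhunel" -> "qitgzqx" -> "xqzgtiq"
  "uadyaagsj" -> "jsgaaydau" -> "dmauusxuo" -> "tcqkkinke" -> "focwwuzwq" -> "qwzuwwcof"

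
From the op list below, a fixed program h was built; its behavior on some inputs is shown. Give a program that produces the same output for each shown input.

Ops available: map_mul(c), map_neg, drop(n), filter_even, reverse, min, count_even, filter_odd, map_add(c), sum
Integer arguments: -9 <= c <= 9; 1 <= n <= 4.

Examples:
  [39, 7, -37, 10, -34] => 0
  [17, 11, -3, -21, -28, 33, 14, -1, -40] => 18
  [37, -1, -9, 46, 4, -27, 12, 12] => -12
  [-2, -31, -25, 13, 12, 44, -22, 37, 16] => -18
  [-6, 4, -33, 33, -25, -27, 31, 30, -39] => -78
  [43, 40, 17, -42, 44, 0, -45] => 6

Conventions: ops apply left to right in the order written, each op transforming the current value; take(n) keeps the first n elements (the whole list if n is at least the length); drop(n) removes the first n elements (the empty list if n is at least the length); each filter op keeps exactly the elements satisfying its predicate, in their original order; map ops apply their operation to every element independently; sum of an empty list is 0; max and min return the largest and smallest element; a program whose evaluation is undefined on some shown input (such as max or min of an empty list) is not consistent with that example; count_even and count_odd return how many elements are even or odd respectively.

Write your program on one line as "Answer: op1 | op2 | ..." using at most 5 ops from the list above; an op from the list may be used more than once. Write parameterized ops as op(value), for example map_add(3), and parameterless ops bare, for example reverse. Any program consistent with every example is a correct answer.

reverse | map_add(-3) | filter_even | sum

Check, running the answer program on each example:
  [39, 7, -37, 10, -34] -> [-34, 10, -37, 7, 39] -> [-37, 7, -40, 4, 36] -> [-40, 4, 36] -> 0
  [17, 11, -3, -21, -28, 33, 14, -1, -40] -> [-40, -1, 14, 33, -28, -21, -3, 11, 17] -> [-43, -4, 11, 30, -31, -24, -6, 8, 14] -> [-4, 30, -24, -6, 8, 14] -> 18
  [37, -1, -9, 46, 4, -27, 12, 12] -> [12, 12, -27, 4, 46, -9, -1, 37] -> [9, 9, -30, 1, 43, -12, -4, 34] -> [-30, -12, -4, 34] -> -12
  [-2, -31, -25, 13, 12, 44, -22, 37, 16] -> [16, 37, -22, 44, 12, 13, -25, -31, -2] -> [13, 34, -25, 41, 9, 10, -28, -34, -5] -> [34, 10, -28, -34] -> -18
  [-6, 4, -33, 33, -25, -27, 31, 30, -39] -> [-39, 30, 31, -27, -25, 33, -33, 4, -6] -> [-42, 27, 28, -30, -28, 30, -36, 1, -9] -> [-42, 28, -30, -28, 30, -36] -> -78
  [43, 40, 17, -42, 44, 0, -45] -> [-45, 0, 44, -42, 17, 40, 43] -> [-48, -3, 41, -45, 14, 37, 40] -> [-48, 14, 40] -> 6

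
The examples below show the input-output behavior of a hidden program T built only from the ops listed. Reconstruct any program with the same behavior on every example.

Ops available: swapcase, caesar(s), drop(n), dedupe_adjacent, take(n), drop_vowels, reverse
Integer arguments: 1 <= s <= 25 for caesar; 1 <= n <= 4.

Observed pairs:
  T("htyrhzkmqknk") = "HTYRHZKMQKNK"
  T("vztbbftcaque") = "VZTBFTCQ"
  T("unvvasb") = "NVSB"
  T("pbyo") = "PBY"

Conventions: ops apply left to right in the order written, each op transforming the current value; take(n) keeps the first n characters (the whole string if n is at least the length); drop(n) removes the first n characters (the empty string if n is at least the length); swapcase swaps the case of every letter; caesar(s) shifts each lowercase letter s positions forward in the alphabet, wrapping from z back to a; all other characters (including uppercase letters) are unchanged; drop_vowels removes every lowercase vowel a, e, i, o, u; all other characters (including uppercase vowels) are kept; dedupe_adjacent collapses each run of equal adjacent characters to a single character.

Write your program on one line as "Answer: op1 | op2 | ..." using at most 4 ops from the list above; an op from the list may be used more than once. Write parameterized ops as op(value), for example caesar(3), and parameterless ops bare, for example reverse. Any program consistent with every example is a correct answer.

dedupe_adjacent | drop_vowels | swapcase

Check, running the answer program on each example:
  "htyrhzkmqknk" -> "htyrhzkmqknk" -> "htyrhzkmqknk" -> "HTYRHZKMQKNK"
  "vztbbftcaque" -> "vztbftcaque" -> "vztbftcq" -> "VZTBFTCQ"
  "unvvasb" -> "unvasb" -> "nvsb" -> "NVSB"
  "pbyo" -> "pbyo" -> "pby" -> "PBY"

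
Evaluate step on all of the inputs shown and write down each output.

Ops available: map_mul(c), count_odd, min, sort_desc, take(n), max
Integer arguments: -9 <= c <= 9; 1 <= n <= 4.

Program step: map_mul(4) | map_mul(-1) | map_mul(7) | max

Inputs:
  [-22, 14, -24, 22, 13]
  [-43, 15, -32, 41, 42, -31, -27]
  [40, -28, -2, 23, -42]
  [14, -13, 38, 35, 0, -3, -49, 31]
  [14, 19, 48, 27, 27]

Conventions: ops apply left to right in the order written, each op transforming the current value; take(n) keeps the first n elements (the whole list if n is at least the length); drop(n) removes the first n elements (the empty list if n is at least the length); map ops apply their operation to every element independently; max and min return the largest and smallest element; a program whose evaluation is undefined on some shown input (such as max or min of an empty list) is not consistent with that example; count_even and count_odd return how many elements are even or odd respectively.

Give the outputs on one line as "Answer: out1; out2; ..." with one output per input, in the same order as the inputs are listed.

Execution, op by op:
  [-22, 14, -24, 22, 13] -> [-88, 56, -96, 88, 52] -> [88, -56, 96, -88, -52] -> [616, -392, 672, -616, -364] -> 672
  [-43, 15, -32, 41, 42, -31, -27] -> [-172, 60, -128, 164, 168, -124, -108] -> [172, -60, 128, -164, -168, 124, 108] -> [1204, -420, 896, -1148, -1176, 868, 756] -> 1204
  [40, -28, -2, 23, -42] -> [160, -112, -8, 92, -168] -> [-160, 112, 8, -92, 168] -> [-1120, 784, 56, -644, 1176] -> 1176
  [14, -13, 38, 35, 0, -3, -49, 31] -> [56, -52, 152, 140, 0, -12, -196, 124] -> [-56, 52, -152, -140, 0, 12, 196, -124] -> [-392, 364, -1064, -980, 0, 84, 1372, -868] -> 1372
  [14, 19, 48, 27, 27] -> [56, 76, 192, 108, 108] -> [-56, -76, -192, -108, -108] -> [-392, -532, -1344, -756, -756] -> -392

672; 1204; 1176; 1372; -392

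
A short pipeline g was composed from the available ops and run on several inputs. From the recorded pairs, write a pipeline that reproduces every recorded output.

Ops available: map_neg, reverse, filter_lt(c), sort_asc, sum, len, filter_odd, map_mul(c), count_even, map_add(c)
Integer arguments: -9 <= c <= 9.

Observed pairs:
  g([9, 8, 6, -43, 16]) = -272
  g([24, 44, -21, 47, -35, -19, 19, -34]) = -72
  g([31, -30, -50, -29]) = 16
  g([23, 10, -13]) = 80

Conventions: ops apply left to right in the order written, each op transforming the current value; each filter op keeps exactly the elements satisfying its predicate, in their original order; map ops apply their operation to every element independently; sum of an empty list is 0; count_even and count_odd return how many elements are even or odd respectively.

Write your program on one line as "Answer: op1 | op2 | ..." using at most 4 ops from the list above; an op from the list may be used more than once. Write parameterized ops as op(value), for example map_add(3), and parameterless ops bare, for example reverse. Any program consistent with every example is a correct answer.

sort_asc | filter_odd | map_mul(8) | sum

Check, running the answer program on each example:
  [9, 8, 6, -43, 16] -> [-43, 6, 8, 9, 16] -> [-43, 9] -> [-344, 72] -> -272
  [24, 44, -21, 47, -35, -19, 19, -34] -> [-35, -34, -21, -19, 19, 24, 44, 47] -> [-35, -21, -19, 19, 47] -> [-280, -168, -152, 152, 376] -> -72
  [31, -30, -50, -29] -> [-50, -30, -29, 31] -> [-29, 31] -> [-232, 248] -> 16
  [23, 10, -13] -> [-13, 10, 23] -> [-13, 23] -> [-104, 184] -> 80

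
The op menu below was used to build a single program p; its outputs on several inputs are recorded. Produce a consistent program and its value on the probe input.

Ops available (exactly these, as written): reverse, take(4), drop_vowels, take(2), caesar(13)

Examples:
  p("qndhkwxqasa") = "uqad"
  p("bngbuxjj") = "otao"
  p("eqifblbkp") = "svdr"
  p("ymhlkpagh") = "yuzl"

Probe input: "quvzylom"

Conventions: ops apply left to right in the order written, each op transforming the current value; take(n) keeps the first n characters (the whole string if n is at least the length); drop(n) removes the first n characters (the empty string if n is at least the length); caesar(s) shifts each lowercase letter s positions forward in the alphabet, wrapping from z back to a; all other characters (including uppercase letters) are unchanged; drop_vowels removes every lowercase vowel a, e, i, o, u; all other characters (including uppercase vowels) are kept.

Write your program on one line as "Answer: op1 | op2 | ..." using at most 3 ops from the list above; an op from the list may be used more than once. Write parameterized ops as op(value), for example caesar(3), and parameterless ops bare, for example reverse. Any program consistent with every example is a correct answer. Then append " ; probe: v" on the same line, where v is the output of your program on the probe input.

caesar(13) | take(4) | reverse ; probe: "mihd"

Check, running the answer program on each example:
  "qndhkwxqasa" -> "daquxjkdnfn" -> "daqu" -> "uqad"
  "bngbuxjj" -> "oatohkww" -> "oato" -> "otao"
  "eqifblbkp" -> "rdvsoyoxc" -> "rdvs" -> "svdr"
  "ymhlkpagh" -> "lzuyxcntu" -> "lzuy" -> "yuzl"
  probe: "quvzylom" -> "dhimlybz" -> "dhim" -> "mihd"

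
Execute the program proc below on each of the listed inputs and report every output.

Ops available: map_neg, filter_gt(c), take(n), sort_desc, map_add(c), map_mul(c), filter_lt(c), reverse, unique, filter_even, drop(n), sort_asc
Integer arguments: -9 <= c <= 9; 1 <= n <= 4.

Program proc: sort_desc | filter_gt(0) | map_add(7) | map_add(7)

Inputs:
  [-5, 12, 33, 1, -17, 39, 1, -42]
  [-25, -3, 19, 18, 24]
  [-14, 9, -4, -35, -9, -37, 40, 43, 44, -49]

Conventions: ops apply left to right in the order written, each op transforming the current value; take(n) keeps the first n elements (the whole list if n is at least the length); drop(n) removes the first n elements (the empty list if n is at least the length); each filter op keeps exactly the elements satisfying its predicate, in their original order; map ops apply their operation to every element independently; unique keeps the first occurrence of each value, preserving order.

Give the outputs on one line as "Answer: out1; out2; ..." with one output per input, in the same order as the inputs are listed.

[53, 47, 26, 15, 15]; [38, 33, 32]; [58, 57, 54, 23]

Execution, op by op:
  [-5, 12, 33, 1, -17, 39, 1, -42] -> [39, 33, 12, 1, 1, -5, -17, -42] -> [39, 33, 12, 1, 1] -> [46, 40, 19, 8, 8] -> [53, 47, 26, 15, 15]
  [-25, -3, 19, 18, 24] -> [24, 19, 18, -3, -25] -> [24, 19, 18] -> [31, 26, 25] -> [38, 33, 32]
  [-14, 9, -4, -35, -9, -37, 40, 43, 44, -49] -> [44, 43, 40, 9, -4, -9, -14, -35, -37, -49] -> [44, 43, 40, 9] -> [51, 50, 47, 16] -> [58, 57, 54, 23]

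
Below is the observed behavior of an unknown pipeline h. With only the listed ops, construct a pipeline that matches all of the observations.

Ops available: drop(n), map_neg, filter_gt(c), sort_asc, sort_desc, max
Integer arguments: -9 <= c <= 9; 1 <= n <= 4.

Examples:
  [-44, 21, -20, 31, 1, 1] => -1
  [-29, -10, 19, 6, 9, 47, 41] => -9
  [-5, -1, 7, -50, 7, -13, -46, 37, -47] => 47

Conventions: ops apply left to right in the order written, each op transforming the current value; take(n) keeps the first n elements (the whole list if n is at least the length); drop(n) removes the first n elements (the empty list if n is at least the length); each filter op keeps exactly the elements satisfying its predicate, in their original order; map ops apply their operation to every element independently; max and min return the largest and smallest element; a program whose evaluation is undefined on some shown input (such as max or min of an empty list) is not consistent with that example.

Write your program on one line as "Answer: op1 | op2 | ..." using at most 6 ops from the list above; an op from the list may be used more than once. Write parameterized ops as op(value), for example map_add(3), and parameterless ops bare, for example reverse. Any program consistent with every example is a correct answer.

drop(4) | map_neg | sort_desc | sort_asc | max

Check, running the answer program on each example:
  [-44, 21, -20, 31, 1, 1] -> [1, 1] -> [-1, -1] -> [-1, -1] -> [-1, -1] -> -1
  [-29, -10, 19, 6, 9, 47, 41] -> [9, 47, 41] -> [-9, -47, -41] -> [-9, -41, -47] -> [-47, -41, -9] -> -9
  [-5, -1, 7, -50, 7, -13, -46, 37, -47] -> [7, -13, -46, 37, -47] -> [-7, 13, 46, -37, 47] -> [47, 46, 13, -7, -37] -> [-37, -7, 13, 46, 47] -> 47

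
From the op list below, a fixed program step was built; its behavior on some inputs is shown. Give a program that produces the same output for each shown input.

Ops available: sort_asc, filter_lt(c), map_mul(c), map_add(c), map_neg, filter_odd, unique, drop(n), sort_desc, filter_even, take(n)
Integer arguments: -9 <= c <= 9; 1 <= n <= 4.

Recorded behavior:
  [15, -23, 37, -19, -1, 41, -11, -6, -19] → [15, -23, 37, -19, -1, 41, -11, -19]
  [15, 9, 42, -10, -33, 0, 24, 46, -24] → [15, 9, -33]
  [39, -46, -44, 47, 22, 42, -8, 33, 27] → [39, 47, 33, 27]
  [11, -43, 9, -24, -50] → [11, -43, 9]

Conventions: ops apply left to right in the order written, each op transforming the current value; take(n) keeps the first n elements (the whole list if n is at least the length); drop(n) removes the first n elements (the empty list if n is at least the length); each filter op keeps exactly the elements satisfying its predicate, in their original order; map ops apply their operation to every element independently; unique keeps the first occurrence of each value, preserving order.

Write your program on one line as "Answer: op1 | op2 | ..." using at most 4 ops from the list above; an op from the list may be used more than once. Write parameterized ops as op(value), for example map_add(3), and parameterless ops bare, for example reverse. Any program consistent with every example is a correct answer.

map_mul(-1) | filter_odd | map_neg

Check, running the answer program on each example:
  [15, -23, 37, -19, -1, 41, -11, -6, -19] -> [-15, 23, -37, 19, 1, -41, 11, 6, 19] -> [-15, 23, -37, 19, 1, -41, 11, 19] -> [15, -23, 37, -19, -1, 41, -11, -19]
  [15, 9, 42, -10, -33, 0, 24, 46, -24] -> [-15, -9, -42, 10, 33, 0, -24, -46, 24] -> [-15, -9, 33] -> [15, 9, -33]
  [39, -46, -44, 47, 22, 42, -8, 33, 27] -> [-39, 46, 44, -47, -22, -42, 8, -33, -27] -> [-39, -47, -33, -27] -> [39, 47, 33, 27]
  [11, -43, 9, -24, -50] -> [-11, 43, -9, 24, 50] -> [-11, 43, -9] -> [11, -43, 9]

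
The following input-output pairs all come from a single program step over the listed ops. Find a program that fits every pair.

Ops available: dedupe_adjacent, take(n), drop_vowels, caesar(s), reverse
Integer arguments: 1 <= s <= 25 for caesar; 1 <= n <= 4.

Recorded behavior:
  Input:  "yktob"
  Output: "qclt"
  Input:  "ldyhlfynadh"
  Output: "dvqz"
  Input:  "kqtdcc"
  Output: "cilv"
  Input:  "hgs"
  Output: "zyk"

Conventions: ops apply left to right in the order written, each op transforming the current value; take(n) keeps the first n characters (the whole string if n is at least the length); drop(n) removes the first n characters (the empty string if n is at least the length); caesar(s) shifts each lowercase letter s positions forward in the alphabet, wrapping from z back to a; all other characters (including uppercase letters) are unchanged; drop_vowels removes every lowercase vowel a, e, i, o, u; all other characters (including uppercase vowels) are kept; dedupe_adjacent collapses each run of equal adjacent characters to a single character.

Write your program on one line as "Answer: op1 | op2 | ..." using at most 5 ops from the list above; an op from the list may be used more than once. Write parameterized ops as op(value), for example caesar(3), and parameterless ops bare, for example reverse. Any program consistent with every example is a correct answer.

drop_vowels | caesar(2) | caesar(16) | take(4)

Check, running the answer program on each example:
  "yktob" -> "yktb" -> "amvd" -> "qclt" -> "qclt"
  "ldyhlfynadh" -> "ldyhlfyndh" -> "nfajnhapfj" -> "dvqzdxqfvz" -> "dvqz"
  "kqtdcc" -> "kqtdcc" -> "msvfee" -> "cilvuu" -> "cilv"
  "hgs" -> "hgs" -> "jiu" -> "zyk" -> "zyk"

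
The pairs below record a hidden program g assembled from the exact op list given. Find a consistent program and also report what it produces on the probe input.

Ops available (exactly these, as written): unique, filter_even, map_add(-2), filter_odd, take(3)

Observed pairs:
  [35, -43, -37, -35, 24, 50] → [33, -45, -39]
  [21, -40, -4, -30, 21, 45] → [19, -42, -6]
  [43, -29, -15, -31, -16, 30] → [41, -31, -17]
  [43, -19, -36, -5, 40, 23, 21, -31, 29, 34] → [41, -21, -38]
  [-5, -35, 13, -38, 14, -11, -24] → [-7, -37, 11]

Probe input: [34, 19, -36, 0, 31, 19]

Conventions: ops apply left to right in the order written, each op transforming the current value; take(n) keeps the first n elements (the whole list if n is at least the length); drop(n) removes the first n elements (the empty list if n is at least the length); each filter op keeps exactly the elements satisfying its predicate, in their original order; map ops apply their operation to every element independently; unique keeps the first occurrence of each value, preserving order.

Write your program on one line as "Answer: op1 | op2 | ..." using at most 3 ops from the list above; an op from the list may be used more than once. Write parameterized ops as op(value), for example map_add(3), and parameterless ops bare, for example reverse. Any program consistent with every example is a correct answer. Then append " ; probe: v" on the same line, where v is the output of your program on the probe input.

unique | map_add(-2) | take(3) ; probe: [32, 17, -38]

Check, running the answer program on each example:
  [35, -43, -37, -35, 24, 50] -> [35, -43, -37, -35, 24, 50] -> [33, -45, -39, -37, 22, 48] -> [33, -45, -39]
  [21, -40, -4, -30, 21, 45] -> [21, -40, -4, -30, 45] -> [19, -42, -6, -32, 43] -> [19, -42, -6]
  [43, -29, -15, -31, -16, 30] -> [43, -29, -15, -31, -16, 30] -> [41, -31, -17, -33, -18, 28] -> [41, -31, -17]
  [43, -19, -36, -5, 40, 23, 21, -31, 29, 34] -> [43, -19, -36, -5, 40, 23, 21, -31, 29, 34] -> [41, -21, -38, -7, 38, 21, 19, -33, 27, 32] -> [41, -21, -38]
  [-5, -35, 13, -38, 14, -11, -24] -> [-5, -35, 13, -38, 14, -11, -24] -> [-7, -37, 11, -40, 12, -13, -26] -> [-7, -37, 11]
  probe: [34, 19, -36, 0, 31, 19] -> [34, 19, -36, 0, 31] -> [32, 17, -38, -2, 29] -> [32, 17, -38]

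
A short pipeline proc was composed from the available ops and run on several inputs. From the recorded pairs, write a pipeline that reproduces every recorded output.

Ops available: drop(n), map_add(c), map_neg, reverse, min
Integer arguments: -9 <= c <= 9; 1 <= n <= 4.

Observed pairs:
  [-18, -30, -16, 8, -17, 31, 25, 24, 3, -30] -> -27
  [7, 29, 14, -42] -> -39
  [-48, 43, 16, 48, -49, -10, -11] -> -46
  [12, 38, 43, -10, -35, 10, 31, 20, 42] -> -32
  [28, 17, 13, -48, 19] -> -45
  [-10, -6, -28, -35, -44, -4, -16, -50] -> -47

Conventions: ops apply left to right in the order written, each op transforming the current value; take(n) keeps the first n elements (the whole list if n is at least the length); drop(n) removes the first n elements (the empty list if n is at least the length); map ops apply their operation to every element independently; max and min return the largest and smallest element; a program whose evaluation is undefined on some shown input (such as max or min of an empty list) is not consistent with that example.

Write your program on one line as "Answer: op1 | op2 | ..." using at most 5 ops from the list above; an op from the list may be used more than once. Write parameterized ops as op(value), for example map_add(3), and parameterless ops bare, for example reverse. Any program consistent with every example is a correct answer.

drop(2) | map_add(-6) | reverse | map_add(9) | min

Check, running the answer program on each example:
  [-18, -30, -16, 8, -17, 31, 25, 24, 3, -30] -> [-16, 8, -17, 31, 25, 24, 3, -30] -> [-22, 2, -23, 25, 19, 18, -3, -36] -> [-36, -3, 18, 19, 25, -23, 2, -22] -> [-27, 6, 27, 28, 34, -14, 11, -13] -> -27
  [7, 29, 14, -42] -> [14, -42] -> [8, -48] -> [-48, 8] -> [-39, 17] -> -39
  [-48, 43, 16, 48, -49, -10, -11] -> [16, 48, -49, -10, -11] -> [10, 42, -55, -16, -17] -> [-17, -16, -55, 42, 10] -> [-8, -7, -46, 51, 19] -> -46
  [12, 38, 43, -10, -35, 10, 31, 20, 42] -> [43, -10, -35, 10, 31, 20, 42] -> [37, -16, -41, 4, 25, 14, 36] -> [36, 14, 25, 4, -41, -16, 37] -> [45, 23, 34, 13, -32, -7, 46] -> -32
  [28, 17, 13, -48, 19] -> [13, -48, 19] -> [7, -54, 13] -> [13, -54, 7] -> [22, -45, 16] -> -45
  [-10, -6, -28, -35, -44, -4, -16, -50] -> [-28, -35, -44, -4, -16, -50] -> [-34, -41, -50, -10, -22, -56] -> [-56, -22, -10, -50, -41, -34] -> [-47, -13, -1, -41, -32, -25] -> -47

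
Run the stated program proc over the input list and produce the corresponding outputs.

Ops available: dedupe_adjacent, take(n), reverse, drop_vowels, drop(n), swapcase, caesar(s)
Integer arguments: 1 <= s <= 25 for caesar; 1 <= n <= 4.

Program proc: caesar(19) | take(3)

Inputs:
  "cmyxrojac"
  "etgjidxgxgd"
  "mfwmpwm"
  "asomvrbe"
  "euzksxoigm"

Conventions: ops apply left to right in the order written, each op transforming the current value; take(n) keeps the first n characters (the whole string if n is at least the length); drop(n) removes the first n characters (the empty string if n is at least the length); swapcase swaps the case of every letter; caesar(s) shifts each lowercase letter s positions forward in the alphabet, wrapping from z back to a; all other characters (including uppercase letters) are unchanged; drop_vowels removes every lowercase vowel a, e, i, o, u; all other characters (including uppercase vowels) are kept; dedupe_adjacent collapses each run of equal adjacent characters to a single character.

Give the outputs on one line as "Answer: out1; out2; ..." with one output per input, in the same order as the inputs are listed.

"vfr"; "xmz"; "fyp"; "tlh"; "xns"

Execution, op by op:
  "cmyxrojac" -> "vfrqkhctv" -> "vfr"
  "etgjidxgxgd" -> "xmzcbwqzqzw" -> "xmz"
  "mfwmpwm" -> "fypfipf" -> "fyp"
  "asomvrbe" -> "tlhfokux" -> "tlh"
  "euzksxoigm" -> "xnsdlqhbzf" -> "xns"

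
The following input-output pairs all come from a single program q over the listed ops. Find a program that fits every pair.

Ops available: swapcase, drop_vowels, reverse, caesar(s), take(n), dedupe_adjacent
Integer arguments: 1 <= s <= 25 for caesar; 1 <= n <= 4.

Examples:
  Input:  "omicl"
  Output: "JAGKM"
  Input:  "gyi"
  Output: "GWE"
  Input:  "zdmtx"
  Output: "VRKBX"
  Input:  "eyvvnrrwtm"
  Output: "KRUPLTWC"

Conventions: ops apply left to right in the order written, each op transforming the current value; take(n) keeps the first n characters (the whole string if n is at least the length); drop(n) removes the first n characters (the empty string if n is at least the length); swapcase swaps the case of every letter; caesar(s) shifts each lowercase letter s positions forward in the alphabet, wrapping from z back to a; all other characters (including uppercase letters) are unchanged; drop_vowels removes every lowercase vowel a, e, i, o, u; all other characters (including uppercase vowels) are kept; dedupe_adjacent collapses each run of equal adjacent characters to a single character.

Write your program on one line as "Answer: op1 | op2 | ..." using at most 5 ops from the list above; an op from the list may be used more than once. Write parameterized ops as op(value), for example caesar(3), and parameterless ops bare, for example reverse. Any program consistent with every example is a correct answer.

reverse | dedupe_adjacent | caesar(24) | swapcase

Check, running the answer program on each example:
  "omicl" -> "lcimo" -> "lcimo" -> "jagkm" -> "JAGKM"
  "gyi" -> "iyg" -> "iyg" -> "gwe" -> "GWE"
  "zdmtx" -> "xtmdz" -> "xtmdz" -> "vrkbx" -> "VRKBX"
  "eyvvnrrwtm" -> "mtwrrnvvye" -> "mtwrnvye" -> "krupltwc" -> "KRUPLTWC"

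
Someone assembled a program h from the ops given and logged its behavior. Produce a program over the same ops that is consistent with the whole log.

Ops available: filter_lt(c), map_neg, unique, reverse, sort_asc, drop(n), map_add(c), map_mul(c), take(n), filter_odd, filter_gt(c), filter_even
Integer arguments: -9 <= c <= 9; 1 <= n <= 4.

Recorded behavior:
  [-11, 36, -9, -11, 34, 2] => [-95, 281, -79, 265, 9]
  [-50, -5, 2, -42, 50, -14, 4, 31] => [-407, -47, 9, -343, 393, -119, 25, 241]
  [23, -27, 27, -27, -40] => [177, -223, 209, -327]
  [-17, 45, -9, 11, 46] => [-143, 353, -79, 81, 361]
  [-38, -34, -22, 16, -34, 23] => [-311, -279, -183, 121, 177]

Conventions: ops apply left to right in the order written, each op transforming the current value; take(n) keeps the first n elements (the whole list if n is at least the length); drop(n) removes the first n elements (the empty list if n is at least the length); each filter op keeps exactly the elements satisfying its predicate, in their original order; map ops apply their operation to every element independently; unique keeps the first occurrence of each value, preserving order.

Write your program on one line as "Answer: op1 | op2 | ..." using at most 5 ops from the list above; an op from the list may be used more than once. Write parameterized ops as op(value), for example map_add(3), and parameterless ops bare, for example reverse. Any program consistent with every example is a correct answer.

map_mul(-8) | map_neg | map_add(-7) | unique

Check, running the answer program on each example:
  [-11, 36, -9, -11, 34, 2] -> [88, -288, 72, 88, -272, -16] -> [-88, 288, -72, -88, 272, 16] -> [-95, 281, -79, -95, 265, 9] -> [-95, 281, -79, 265, 9]
  [-50, -5, 2, -42, 50, -14, 4, 31] -> [400, 40, -16, 336, -400, 112, -32, -248] -> [-400, -40, 16, -336, 400, -112, 32, 248] -> [-407, -47, 9, -343, 393, -119, 25, 241] -> [-407, -47, 9, -343, 393, -119, 25, 241]
  [23, -27, 27, -27, -40] -> [-184, 216, -216, 216, 320] -> [184, -216, 216, -216, -320] -> [177, -223, 209, -223, -327] -> [177, -223, 209, -327]
  [-17, 45, -9, 11, 46] -> [136, -360, 72, -88, -368] -> [-136, 360, -72, 88, 368] -> [-143, 353, -79, 81, 361] -> [-143, 353, -79, 81, 361]
  [-38, -34, -22, 16, -34, 23] -> [304, 272, 176, -128, 272, -184] -> [-304, -272, -176, 128, -272, 184] -> [-311, -279, -183, 121, -279, 177] -> [-311, -279, -183, 121, 177]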